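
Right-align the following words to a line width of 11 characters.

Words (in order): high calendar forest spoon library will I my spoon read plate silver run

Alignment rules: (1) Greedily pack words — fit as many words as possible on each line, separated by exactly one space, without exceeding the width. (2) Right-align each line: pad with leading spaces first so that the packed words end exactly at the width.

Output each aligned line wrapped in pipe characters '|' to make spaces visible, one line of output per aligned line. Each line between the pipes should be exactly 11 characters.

Line 1: ['high'] (min_width=4, slack=7)
Line 2: ['calendar'] (min_width=8, slack=3)
Line 3: ['forest'] (min_width=6, slack=5)
Line 4: ['spoon'] (min_width=5, slack=6)
Line 5: ['library'] (min_width=7, slack=4)
Line 6: ['will', 'I', 'my'] (min_width=9, slack=2)
Line 7: ['spoon', 'read'] (min_width=10, slack=1)
Line 8: ['plate'] (min_width=5, slack=6)
Line 9: ['silver', 'run'] (min_width=10, slack=1)

Answer: |       high|
|   calendar|
|     forest|
|      spoon|
|    library|
|  will I my|
| spoon read|
|      plate|
| silver run|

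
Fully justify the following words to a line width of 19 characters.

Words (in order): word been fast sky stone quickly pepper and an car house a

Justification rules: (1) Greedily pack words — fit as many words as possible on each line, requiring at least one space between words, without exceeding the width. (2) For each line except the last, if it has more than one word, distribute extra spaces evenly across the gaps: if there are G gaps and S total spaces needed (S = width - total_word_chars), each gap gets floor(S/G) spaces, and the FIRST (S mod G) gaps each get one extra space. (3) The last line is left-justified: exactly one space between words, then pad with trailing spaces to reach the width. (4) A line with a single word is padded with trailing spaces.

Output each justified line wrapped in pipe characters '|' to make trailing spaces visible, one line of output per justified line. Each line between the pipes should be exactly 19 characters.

Line 1: ['word', 'been', 'fast', 'sky'] (min_width=18, slack=1)
Line 2: ['stone', 'quickly'] (min_width=13, slack=6)
Line 3: ['pepper', 'and', 'an', 'car'] (min_width=17, slack=2)
Line 4: ['house', 'a'] (min_width=7, slack=12)

Answer: |word  been fast sky|
|stone       quickly|
|pepper  and  an car|
|house a            |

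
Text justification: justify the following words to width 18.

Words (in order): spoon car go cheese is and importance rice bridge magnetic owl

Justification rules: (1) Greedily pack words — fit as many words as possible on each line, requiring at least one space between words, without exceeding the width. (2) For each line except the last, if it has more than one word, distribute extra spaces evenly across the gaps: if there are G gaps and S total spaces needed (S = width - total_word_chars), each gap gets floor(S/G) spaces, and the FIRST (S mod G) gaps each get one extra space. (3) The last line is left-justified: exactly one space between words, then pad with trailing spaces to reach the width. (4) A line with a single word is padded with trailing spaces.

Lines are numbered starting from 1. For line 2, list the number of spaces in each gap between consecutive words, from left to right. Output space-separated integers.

Line 1: ['spoon', 'car', 'go'] (min_width=12, slack=6)
Line 2: ['cheese', 'is', 'and'] (min_width=13, slack=5)
Line 3: ['importance', 'rice'] (min_width=15, slack=3)
Line 4: ['bridge', 'magnetic'] (min_width=15, slack=3)
Line 5: ['owl'] (min_width=3, slack=15)

Answer: 4 3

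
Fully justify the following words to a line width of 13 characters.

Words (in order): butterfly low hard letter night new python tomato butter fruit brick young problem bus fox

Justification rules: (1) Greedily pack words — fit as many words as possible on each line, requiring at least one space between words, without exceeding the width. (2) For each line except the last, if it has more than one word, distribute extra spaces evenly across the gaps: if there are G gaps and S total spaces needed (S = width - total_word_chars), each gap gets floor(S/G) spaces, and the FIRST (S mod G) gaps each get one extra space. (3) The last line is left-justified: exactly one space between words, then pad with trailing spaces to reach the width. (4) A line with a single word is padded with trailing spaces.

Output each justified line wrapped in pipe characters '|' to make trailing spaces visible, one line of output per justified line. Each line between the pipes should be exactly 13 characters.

Line 1: ['butterfly', 'low'] (min_width=13, slack=0)
Line 2: ['hard', 'letter'] (min_width=11, slack=2)
Line 3: ['night', 'new'] (min_width=9, slack=4)
Line 4: ['python', 'tomato'] (min_width=13, slack=0)
Line 5: ['butter', 'fruit'] (min_width=12, slack=1)
Line 6: ['brick', 'young'] (min_width=11, slack=2)
Line 7: ['problem', 'bus'] (min_width=11, slack=2)
Line 8: ['fox'] (min_width=3, slack=10)

Answer: |butterfly low|
|hard   letter|
|night     new|
|python tomato|
|butter  fruit|
|brick   young|
|problem   bus|
|fox          |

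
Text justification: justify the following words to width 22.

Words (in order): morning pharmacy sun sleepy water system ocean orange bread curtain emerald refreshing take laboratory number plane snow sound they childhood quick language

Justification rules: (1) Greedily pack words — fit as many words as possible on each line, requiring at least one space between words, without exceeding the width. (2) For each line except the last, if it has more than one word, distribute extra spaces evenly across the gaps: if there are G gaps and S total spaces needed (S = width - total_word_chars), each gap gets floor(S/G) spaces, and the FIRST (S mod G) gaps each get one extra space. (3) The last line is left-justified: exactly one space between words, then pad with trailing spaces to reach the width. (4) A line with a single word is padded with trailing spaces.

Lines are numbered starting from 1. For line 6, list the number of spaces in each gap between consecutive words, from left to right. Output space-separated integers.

Line 1: ['morning', 'pharmacy', 'sun'] (min_width=20, slack=2)
Line 2: ['sleepy', 'water', 'system'] (min_width=19, slack=3)
Line 3: ['ocean', 'orange', 'bread'] (min_width=18, slack=4)
Line 4: ['curtain', 'emerald'] (min_width=15, slack=7)
Line 5: ['refreshing', 'take'] (min_width=15, slack=7)
Line 6: ['laboratory', 'number'] (min_width=17, slack=5)
Line 7: ['plane', 'snow', 'sound', 'they'] (min_width=21, slack=1)
Line 8: ['childhood', 'quick'] (min_width=15, slack=7)
Line 9: ['language'] (min_width=8, slack=14)

Answer: 6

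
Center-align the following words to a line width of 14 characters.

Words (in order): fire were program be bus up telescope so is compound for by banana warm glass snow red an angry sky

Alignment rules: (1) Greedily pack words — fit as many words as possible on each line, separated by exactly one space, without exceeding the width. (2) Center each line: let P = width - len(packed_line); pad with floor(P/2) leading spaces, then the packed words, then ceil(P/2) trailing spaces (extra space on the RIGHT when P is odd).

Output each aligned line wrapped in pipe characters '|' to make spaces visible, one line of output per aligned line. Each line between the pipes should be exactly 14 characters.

Answer: |  fire were   |
|program be bus|
| up telescope |
|so is compound|
|for by banana |
|  warm glass  |
| snow red an  |
|  angry sky   |

Derivation:
Line 1: ['fire', 'were'] (min_width=9, slack=5)
Line 2: ['program', 'be', 'bus'] (min_width=14, slack=0)
Line 3: ['up', 'telescope'] (min_width=12, slack=2)
Line 4: ['so', 'is', 'compound'] (min_width=14, slack=0)
Line 5: ['for', 'by', 'banana'] (min_width=13, slack=1)
Line 6: ['warm', 'glass'] (min_width=10, slack=4)
Line 7: ['snow', 'red', 'an'] (min_width=11, slack=3)
Line 8: ['angry', 'sky'] (min_width=9, slack=5)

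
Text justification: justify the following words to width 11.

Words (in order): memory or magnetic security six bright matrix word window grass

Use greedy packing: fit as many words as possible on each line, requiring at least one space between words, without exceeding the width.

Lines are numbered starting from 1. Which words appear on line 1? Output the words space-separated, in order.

Line 1: ['memory', 'or'] (min_width=9, slack=2)
Line 2: ['magnetic'] (min_width=8, slack=3)
Line 3: ['security'] (min_width=8, slack=3)
Line 4: ['six', 'bright'] (min_width=10, slack=1)
Line 5: ['matrix', 'word'] (min_width=11, slack=0)
Line 6: ['window'] (min_width=6, slack=5)
Line 7: ['grass'] (min_width=5, slack=6)

Answer: memory or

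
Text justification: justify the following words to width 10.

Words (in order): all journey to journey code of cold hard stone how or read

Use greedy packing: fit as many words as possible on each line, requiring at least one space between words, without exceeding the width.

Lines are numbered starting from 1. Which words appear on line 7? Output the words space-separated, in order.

Answer: or read

Derivation:
Line 1: ['all'] (min_width=3, slack=7)
Line 2: ['journey', 'to'] (min_width=10, slack=0)
Line 3: ['journey'] (min_width=7, slack=3)
Line 4: ['code', 'of'] (min_width=7, slack=3)
Line 5: ['cold', 'hard'] (min_width=9, slack=1)
Line 6: ['stone', 'how'] (min_width=9, slack=1)
Line 7: ['or', 'read'] (min_width=7, slack=3)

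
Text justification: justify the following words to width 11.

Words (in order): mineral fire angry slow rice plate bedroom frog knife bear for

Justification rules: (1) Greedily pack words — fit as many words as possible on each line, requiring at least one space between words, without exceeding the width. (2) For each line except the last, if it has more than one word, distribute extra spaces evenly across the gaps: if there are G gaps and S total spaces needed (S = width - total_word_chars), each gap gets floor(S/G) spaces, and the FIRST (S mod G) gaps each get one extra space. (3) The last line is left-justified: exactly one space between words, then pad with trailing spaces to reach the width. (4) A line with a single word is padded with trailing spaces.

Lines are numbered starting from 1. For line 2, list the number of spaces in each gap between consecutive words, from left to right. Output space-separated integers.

Answer: 2

Derivation:
Line 1: ['mineral'] (min_width=7, slack=4)
Line 2: ['fire', 'angry'] (min_width=10, slack=1)
Line 3: ['slow', 'rice'] (min_width=9, slack=2)
Line 4: ['plate'] (min_width=5, slack=6)
Line 5: ['bedroom'] (min_width=7, slack=4)
Line 6: ['frog', 'knife'] (min_width=10, slack=1)
Line 7: ['bear', 'for'] (min_width=8, slack=3)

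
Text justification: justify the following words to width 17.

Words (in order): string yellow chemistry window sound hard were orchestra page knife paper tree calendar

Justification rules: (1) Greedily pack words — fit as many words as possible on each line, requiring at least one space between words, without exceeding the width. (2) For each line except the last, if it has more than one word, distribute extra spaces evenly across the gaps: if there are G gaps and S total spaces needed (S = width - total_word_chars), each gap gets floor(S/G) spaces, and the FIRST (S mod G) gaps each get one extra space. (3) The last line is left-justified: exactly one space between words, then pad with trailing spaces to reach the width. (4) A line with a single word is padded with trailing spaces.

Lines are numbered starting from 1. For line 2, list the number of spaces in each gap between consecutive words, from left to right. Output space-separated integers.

Answer: 2

Derivation:
Line 1: ['string', 'yellow'] (min_width=13, slack=4)
Line 2: ['chemistry', 'window'] (min_width=16, slack=1)
Line 3: ['sound', 'hard', 'were'] (min_width=15, slack=2)
Line 4: ['orchestra', 'page'] (min_width=14, slack=3)
Line 5: ['knife', 'paper', 'tree'] (min_width=16, slack=1)
Line 6: ['calendar'] (min_width=8, slack=9)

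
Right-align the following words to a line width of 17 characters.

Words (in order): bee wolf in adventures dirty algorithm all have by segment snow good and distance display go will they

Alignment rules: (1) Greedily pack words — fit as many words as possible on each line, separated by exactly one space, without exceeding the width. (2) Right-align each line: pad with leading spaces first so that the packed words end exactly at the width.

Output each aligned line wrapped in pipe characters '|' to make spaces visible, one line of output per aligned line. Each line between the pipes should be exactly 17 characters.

Answer: |      bee wolf in|
| adventures dirty|
|    algorithm all|
|  have by segment|
|    snow good and|
| distance display|
|     go will they|

Derivation:
Line 1: ['bee', 'wolf', 'in'] (min_width=11, slack=6)
Line 2: ['adventures', 'dirty'] (min_width=16, slack=1)
Line 3: ['algorithm', 'all'] (min_width=13, slack=4)
Line 4: ['have', 'by', 'segment'] (min_width=15, slack=2)
Line 5: ['snow', 'good', 'and'] (min_width=13, slack=4)
Line 6: ['distance', 'display'] (min_width=16, slack=1)
Line 7: ['go', 'will', 'they'] (min_width=12, slack=5)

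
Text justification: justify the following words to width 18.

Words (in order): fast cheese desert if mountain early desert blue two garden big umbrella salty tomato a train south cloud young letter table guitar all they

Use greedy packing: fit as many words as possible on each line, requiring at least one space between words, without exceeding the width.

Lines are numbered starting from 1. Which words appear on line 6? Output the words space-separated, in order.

Answer: tomato a train

Derivation:
Line 1: ['fast', 'cheese', 'desert'] (min_width=18, slack=0)
Line 2: ['if', 'mountain', 'early'] (min_width=17, slack=1)
Line 3: ['desert', 'blue', 'two'] (min_width=15, slack=3)
Line 4: ['garden', 'big'] (min_width=10, slack=8)
Line 5: ['umbrella', 'salty'] (min_width=14, slack=4)
Line 6: ['tomato', 'a', 'train'] (min_width=14, slack=4)
Line 7: ['south', 'cloud', 'young'] (min_width=17, slack=1)
Line 8: ['letter', 'table'] (min_width=12, slack=6)
Line 9: ['guitar', 'all', 'they'] (min_width=15, slack=3)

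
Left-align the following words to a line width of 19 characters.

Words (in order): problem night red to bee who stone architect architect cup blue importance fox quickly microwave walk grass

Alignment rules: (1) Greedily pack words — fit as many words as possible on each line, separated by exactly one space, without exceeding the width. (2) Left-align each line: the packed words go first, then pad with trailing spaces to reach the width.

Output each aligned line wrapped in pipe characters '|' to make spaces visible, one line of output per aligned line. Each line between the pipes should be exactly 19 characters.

Answer: |problem night red  |
|to bee who stone   |
|architect architect|
|cup blue importance|
|fox quickly        |
|microwave walk     |
|grass              |

Derivation:
Line 1: ['problem', 'night', 'red'] (min_width=17, slack=2)
Line 2: ['to', 'bee', 'who', 'stone'] (min_width=16, slack=3)
Line 3: ['architect', 'architect'] (min_width=19, slack=0)
Line 4: ['cup', 'blue', 'importance'] (min_width=19, slack=0)
Line 5: ['fox', 'quickly'] (min_width=11, slack=8)
Line 6: ['microwave', 'walk'] (min_width=14, slack=5)
Line 7: ['grass'] (min_width=5, slack=14)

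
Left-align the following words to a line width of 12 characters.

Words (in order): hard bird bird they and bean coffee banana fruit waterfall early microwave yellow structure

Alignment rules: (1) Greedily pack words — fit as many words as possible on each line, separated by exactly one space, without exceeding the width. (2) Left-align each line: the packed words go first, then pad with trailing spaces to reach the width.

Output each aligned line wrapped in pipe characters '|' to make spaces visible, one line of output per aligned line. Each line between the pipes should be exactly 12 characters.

Answer: |hard bird   |
|bird they   |
|and bean    |
|coffee      |
|banana fruit|
|waterfall   |
|early       |
|microwave   |
|yellow      |
|structure   |

Derivation:
Line 1: ['hard', 'bird'] (min_width=9, slack=3)
Line 2: ['bird', 'they'] (min_width=9, slack=3)
Line 3: ['and', 'bean'] (min_width=8, slack=4)
Line 4: ['coffee'] (min_width=6, slack=6)
Line 5: ['banana', 'fruit'] (min_width=12, slack=0)
Line 6: ['waterfall'] (min_width=9, slack=3)
Line 7: ['early'] (min_width=5, slack=7)
Line 8: ['microwave'] (min_width=9, slack=3)
Line 9: ['yellow'] (min_width=6, slack=6)
Line 10: ['structure'] (min_width=9, slack=3)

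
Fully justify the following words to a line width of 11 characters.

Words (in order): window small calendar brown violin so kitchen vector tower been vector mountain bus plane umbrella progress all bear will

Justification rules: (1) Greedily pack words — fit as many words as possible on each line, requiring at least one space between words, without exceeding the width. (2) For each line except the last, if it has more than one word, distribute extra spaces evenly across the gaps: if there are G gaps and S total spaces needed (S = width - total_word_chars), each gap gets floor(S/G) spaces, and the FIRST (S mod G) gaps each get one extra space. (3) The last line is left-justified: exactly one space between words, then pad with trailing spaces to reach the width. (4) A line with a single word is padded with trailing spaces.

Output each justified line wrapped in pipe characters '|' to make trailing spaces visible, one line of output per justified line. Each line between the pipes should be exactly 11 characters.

Answer: |window     |
|small      |
|calendar   |
|brown      |
|violin   so|
|kitchen    |
|vector     |
|tower  been|
|vector     |
|mountain   |
|bus   plane|
|umbrella   |
|progress   |
|all    bear|
|will       |

Derivation:
Line 1: ['window'] (min_width=6, slack=5)
Line 2: ['small'] (min_width=5, slack=6)
Line 3: ['calendar'] (min_width=8, slack=3)
Line 4: ['brown'] (min_width=5, slack=6)
Line 5: ['violin', 'so'] (min_width=9, slack=2)
Line 6: ['kitchen'] (min_width=7, slack=4)
Line 7: ['vector'] (min_width=6, slack=5)
Line 8: ['tower', 'been'] (min_width=10, slack=1)
Line 9: ['vector'] (min_width=6, slack=5)
Line 10: ['mountain'] (min_width=8, slack=3)
Line 11: ['bus', 'plane'] (min_width=9, slack=2)
Line 12: ['umbrella'] (min_width=8, slack=3)
Line 13: ['progress'] (min_width=8, slack=3)
Line 14: ['all', 'bear'] (min_width=8, slack=3)
Line 15: ['will'] (min_width=4, slack=7)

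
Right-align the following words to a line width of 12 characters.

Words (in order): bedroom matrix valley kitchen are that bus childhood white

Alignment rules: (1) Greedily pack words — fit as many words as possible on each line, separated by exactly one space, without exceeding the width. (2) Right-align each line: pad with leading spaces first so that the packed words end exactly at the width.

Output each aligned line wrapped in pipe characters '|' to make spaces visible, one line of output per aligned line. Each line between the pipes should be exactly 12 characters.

Answer: |     bedroom|
|      matrix|
|      valley|
| kitchen are|
|    that bus|
|   childhood|
|       white|

Derivation:
Line 1: ['bedroom'] (min_width=7, slack=5)
Line 2: ['matrix'] (min_width=6, slack=6)
Line 3: ['valley'] (min_width=6, slack=6)
Line 4: ['kitchen', 'are'] (min_width=11, slack=1)
Line 5: ['that', 'bus'] (min_width=8, slack=4)
Line 6: ['childhood'] (min_width=9, slack=3)
Line 7: ['white'] (min_width=5, slack=7)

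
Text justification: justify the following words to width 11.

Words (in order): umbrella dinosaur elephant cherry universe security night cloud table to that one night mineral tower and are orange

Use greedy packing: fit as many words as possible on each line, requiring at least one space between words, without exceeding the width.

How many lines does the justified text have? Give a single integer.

Line 1: ['umbrella'] (min_width=8, slack=3)
Line 2: ['dinosaur'] (min_width=8, slack=3)
Line 3: ['elephant'] (min_width=8, slack=3)
Line 4: ['cherry'] (min_width=6, slack=5)
Line 5: ['universe'] (min_width=8, slack=3)
Line 6: ['security'] (min_width=8, slack=3)
Line 7: ['night', 'cloud'] (min_width=11, slack=0)
Line 8: ['table', 'to'] (min_width=8, slack=3)
Line 9: ['that', 'one'] (min_width=8, slack=3)
Line 10: ['night'] (min_width=5, slack=6)
Line 11: ['mineral'] (min_width=7, slack=4)
Line 12: ['tower', 'and'] (min_width=9, slack=2)
Line 13: ['are', 'orange'] (min_width=10, slack=1)
Total lines: 13

Answer: 13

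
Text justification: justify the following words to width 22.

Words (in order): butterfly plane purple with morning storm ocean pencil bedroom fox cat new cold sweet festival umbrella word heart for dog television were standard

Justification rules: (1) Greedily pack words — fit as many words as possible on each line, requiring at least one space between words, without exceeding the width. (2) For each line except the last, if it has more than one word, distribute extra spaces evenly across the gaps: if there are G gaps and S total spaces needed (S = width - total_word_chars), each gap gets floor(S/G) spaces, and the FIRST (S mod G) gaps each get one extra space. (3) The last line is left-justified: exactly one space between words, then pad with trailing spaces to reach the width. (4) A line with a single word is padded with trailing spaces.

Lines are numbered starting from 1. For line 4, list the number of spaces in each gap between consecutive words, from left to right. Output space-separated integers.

Line 1: ['butterfly', 'plane', 'purple'] (min_width=22, slack=0)
Line 2: ['with', 'morning', 'storm'] (min_width=18, slack=4)
Line 3: ['ocean', 'pencil', 'bedroom'] (min_width=20, slack=2)
Line 4: ['fox', 'cat', 'new', 'cold', 'sweet'] (min_width=22, slack=0)
Line 5: ['festival', 'umbrella', 'word'] (min_width=22, slack=0)
Line 6: ['heart', 'for', 'dog'] (min_width=13, slack=9)
Line 7: ['television', 'were'] (min_width=15, slack=7)
Line 8: ['standard'] (min_width=8, slack=14)

Answer: 1 1 1 1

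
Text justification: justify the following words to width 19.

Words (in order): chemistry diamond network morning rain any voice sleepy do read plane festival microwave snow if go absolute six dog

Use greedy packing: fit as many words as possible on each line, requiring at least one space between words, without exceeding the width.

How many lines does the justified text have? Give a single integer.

Line 1: ['chemistry', 'diamond'] (min_width=17, slack=2)
Line 2: ['network', 'morning'] (min_width=15, slack=4)
Line 3: ['rain', 'any', 'voice'] (min_width=14, slack=5)
Line 4: ['sleepy', 'do', 'read'] (min_width=14, slack=5)
Line 5: ['plane', 'festival'] (min_width=14, slack=5)
Line 6: ['microwave', 'snow', 'if'] (min_width=17, slack=2)
Line 7: ['go', 'absolute', 'six', 'dog'] (min_width=19, slack=0)
Total lines: 7

Answer: 7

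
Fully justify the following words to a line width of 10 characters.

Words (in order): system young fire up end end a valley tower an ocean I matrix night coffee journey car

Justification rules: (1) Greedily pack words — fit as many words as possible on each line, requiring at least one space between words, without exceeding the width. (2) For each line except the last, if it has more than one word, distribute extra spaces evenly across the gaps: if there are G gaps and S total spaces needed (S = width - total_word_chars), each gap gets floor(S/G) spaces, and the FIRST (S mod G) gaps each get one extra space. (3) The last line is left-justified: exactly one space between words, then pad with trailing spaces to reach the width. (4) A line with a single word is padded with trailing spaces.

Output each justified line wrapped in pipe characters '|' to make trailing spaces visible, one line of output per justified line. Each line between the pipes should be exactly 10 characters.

Line 1: ['system'] (min_width=6, slack=4)
Line 2: ['young', 'fire'] (min_width=10, slack=0)
Line 3: ['up', 'end', 'end'] (min_width=10, slack=0)
Line 4: ['a', 'valley'] (min_width=8, slack=2)
Line 5: ['tower', 'an'] (min_width=8, slack=2)
Line 6: ['ocean', 'I'] (min_width=7, slack=3)
Line 7: ['matrix'] (min_width=6, slack=4)
Line 8: ['night'] (min_width=5, slack=5)
Line 9: ['coffee'] (min_width=6, slack=4)
Line 10: ['journey'] (min_width=7, slack=3)
Line 11: ['car'] (min_width=3, slack=7)

Answer: |system    |
|young fire|
|up end end|
|a   valley|
|tower   an|
|ocean    I|
|matrix    |
|night     |
|coffee    |
|journey   |
|car       |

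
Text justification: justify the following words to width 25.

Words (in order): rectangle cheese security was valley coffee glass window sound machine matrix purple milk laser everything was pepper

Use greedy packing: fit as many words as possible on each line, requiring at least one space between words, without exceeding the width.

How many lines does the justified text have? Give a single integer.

Answer: 5

Derivation:
Line 1: ['rectangle', 'cheese', 'security'] (min_width=25, slack=0)
Line 2: ['was', 'valley', 'coffee', 'glass'] (min_width=23, slack=2)
Line 3: ['window', 'sound', 'machine'] (min_width=20, slack=5)
Line 4: ['matrix', 'purple', 'milk', 'laser'] (min_width=24, slack=1)
Line 5: ['everything', 'was', 'pepper'] (min_width=21, slack=4)
Total lines: 5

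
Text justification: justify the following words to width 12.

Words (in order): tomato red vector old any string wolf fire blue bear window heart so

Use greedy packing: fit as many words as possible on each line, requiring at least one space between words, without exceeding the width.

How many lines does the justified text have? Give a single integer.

Line 1: ['tomato', 'red'] (min_width=10, slack=2)
Line 2: ['vector', 'old'] (min_width=10, slack=2)
Line 3: ['any', 'string'] (min_width=10, slack=2)
Line 4: ['wolf', 'fire'] (min_width=9, slack=3)
Line 5: ['blue', 'bear'] (min_width=9, slack=3)
Line 6: ['window', 'heart'] (min_width=12, slack=0)
Line 7: ['so'] (min_width=2, slack=10)
Total lines: 7

Answer: 7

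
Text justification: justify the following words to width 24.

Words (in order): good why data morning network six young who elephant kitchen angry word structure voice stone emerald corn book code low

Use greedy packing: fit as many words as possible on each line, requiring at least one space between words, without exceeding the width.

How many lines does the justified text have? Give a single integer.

Line 1: ['good', 'why', 'data', 'morning'] (min_width=21, slack=3)
Line 2: ['network', 'six', 'young', 'who'] (min_width=21, slack=3)
Line 3: ['elephant', 'kitchen', 'angry'] (min_width=22, slack=2)
Line 4: ['word', 'structure', 'voice'] (min_width=20, slack=4)
Line 5: ['stone', 'emerald', 'corn', 'book'] (min_width=23, slack=1)
Line 6: ['code', 'low'] (min_width=8, slack=16)
Total lines: 6

Answer: 6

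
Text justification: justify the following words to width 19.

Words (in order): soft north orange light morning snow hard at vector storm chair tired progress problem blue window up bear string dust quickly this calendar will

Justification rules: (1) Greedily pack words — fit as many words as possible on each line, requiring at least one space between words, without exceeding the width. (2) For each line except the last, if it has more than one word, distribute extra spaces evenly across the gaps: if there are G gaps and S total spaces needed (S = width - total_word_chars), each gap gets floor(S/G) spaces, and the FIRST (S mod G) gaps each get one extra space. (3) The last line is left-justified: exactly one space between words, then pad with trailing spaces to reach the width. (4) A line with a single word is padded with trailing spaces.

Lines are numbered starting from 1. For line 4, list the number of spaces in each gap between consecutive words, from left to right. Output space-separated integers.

Answer: 2 2

Derivation:
Line 1: ['soft', 'north', 'orange'] (min_width=17, slack=2)
Line 2: ['light', 'morning', 'snow'] (min_width=18, slack=1)
Line 3: ['hard', 'at', 'vector'] (min_width=14, slack=5)
Line 4: ['storm', 'chair', 'tired'] (min_width=17, slack=2)
Line 5: ['progress', 'problem'] (min_width=16, slack=3)
Line 6: ['blue', 'window', 'up', 'bear'] (min_width=19, slack=0)
Line 7: ['string', 'dust', 'quickly'] (min_width=19, slack=0)
Line 8: ['this', 'calendar', 'will'] (min_width=18, slack=1)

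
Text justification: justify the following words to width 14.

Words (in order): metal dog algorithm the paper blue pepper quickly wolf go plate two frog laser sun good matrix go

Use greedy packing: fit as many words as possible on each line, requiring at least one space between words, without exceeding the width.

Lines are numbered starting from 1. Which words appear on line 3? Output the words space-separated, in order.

Answer: paper blue

Derivation:
Line 1: ['metal', 'dog'] (min_width=9, slack=5)
Line 2: ['algorithm', 'the'] (min_width=13, slack=1)
Line 3: ['paper', 'blue'] (min_width=10, slack=4)
Line 4: ['pepper', 'quickly'] (min_width=14, slack=0)
Line 5: ['wolf', 'go', 'plate'] (min_width=13, slack=1)
Line 6: ['two', 'frog', 'laser'] (min_width=14, slack=0)
Line 7: ['sun', 'good'] (min_width=8, slack=6)
Line 8: ['matrix', 'go'] (min_width=9, slack=5)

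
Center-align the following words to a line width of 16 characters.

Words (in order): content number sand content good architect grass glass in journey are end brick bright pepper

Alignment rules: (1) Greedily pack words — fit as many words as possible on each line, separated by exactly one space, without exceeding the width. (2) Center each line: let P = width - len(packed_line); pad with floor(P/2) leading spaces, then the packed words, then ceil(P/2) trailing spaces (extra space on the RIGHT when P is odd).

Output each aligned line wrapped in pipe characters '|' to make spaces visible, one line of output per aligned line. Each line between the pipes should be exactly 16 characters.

Line 1: ['content', 'number'] (min_width=14, slack=2)
Line 2: ['sand', 'content'] (min_width=12, slack=4)
Line 3: ['good', 'architect'] (min_width=14, slack=2)
Line 4: ['grass', 'glass', 'in'] (min_width=14, slack=2)
Line 5: ['journey', 'are', 'end'] (min_width=15, slack=1)
Line 6: ['brick', 'bright'] (min_width=12, slack=4)
Line 7: ['pepper'] (min_width=6, slack=10)

Answer: | content number |
|  sand content  |
| good architect |
| grass glass in |
|journey are end |
|  brick bright  |
|     pepper     |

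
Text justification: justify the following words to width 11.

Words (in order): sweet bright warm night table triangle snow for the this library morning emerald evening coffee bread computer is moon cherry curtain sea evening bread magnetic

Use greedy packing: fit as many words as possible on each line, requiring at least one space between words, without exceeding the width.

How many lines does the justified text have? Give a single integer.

Answer: 18

Derivation:
Line 1: ['sweet'] (min_width=5, slack=6)
Line 2: ['bright', 'warm'] (min_width=11, slack=0)
Line 3: ['night', 'table'] (min_width=11, slack=0)
Line 4: ['triangle'] (min_width=8, slack=3)
Line 5: ['snow', 'for'] (min_width=8, slack=3)
Line 6: ['the', 'this'] (min_width=8, slack=3)
Line 7: ['library'] (min_width=7, slack=4)
Line 8: ['morning'] (min_width=7, slack=4)
Line 9: ['emerald'] (min_width=7, slack=4)
Line 10: ['evening'] (min_width=7, slack=4)
Line 11: ['coffee'] (min_width=6, slack=5)
Line 12: ['bread'] (min_width=5, slack=6)
Line 13: ['computer', 'is'] (min_width=11, slack=0)
Line 14: ['moon', 'cherry'] (min_width=11, slack=0)
Line 15: ['curtain', 'sea'] (min_width=11, slack=0)
Line 16: ['evening'] (min_width=7, slack=4)
Line 17: ['bread'] (min_width=5, slack=6)
Line 18: ['magnetic'] (min_width=8, slack=3)
Total lines: 18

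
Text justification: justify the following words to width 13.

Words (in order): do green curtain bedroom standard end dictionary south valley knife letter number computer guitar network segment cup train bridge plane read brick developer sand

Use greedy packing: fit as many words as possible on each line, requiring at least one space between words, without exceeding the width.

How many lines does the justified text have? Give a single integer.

Answer: 17

Derivation:
Line 1: ['do', 'green'] (min_width=8, slack=5)
Line 2: ['curtain'] (min_width=7, slack=6)
Line 3: ['bedroom'] (min_width=7, slack=6)
Line 4: ['standard', 'end'] (min_width=12, slack=1)
Line 5: ['dictionary'] (min_width=10, slack=3)
Line 6: ['south', 'valley'] (min_width=12, slack=1)
Line 7: ['knife', 'letter'] (min_width=12, slack=1)
Line 8: ['number'] (min_width=6, slack=7)
Line 9: ['computer'] (min_width=8, slack=5)
Line 10: ['guitar'] (min_width=6, slack=7)
Line 11: ['network'] (min_width=7, slack=6)
Line 12: ['segment', 'cup'] (min_width=11, slack=2)
Line 13: ['train', 'bridge'] (min_width=12, slack=1)
Line 14: ['plane', 'read'] (min_width=10, slack=3)
Line 15: ['brick'] (min_width=5, slack=8)
Line 16: ['developer'] (min_width=9, slack=4)
Line 17: ['sand'] (min_width=4, slack=9)
Total lines: 17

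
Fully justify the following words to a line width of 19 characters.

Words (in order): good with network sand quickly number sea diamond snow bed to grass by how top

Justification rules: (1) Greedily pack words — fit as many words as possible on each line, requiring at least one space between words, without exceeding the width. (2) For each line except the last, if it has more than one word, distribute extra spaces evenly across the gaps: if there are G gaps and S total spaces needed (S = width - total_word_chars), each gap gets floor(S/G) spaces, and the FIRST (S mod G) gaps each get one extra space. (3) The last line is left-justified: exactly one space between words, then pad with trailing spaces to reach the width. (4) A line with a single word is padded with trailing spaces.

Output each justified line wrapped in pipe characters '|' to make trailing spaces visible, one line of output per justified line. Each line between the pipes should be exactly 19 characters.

Answer: |good  with  network|
|sand quickly number|
|sea   diamond  snow|
|bed to grass by how|
|top                |

Derivation:
Line 1: ['good', 'with', 'network'] (min_width=17, slack=2)
Line 2: ['sand', 'quickly', 'number'] (min_width=19, slack=0)
Line 3: ['sea', 'diamond', 'snow'] (min_width=16, slack=3)
Line 4: ['bed', 'to', 'grass', 'by', 'how'] (min_width=19, slack=0)
Line 5: ['top'] (min_width=3, slack=16)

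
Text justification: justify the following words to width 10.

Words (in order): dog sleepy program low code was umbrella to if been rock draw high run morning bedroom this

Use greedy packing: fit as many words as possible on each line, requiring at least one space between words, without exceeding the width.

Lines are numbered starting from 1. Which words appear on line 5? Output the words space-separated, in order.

Line 1: ['dog', 'sleepy'] (min_width=10, slack=0)
Line 2: ['program'] (min_width=7, slack=3)
Line 3: ['low', 'code'] (min_width=8, slack=2)
Line 4: ['was'] (min_width=3, slack=7)
Line 5: ['umbrella'] (min_width=8, slack=2)
Line 6: ['to', 'if', 'been'] (min_width=10, slack=0)
Line 7: ['rock', 'draw'] (min_width=9, slack=1)
Line 8: ['high', 'run'] (min_width=8, slack=2)
Line 9: ['morning'] (min_width=7, slack=3)
Line 10: ['bedroom'] (min_width=7, slack=3)
Line 11: ['this'] (min_width=4, slack=6)

Answer: umbrella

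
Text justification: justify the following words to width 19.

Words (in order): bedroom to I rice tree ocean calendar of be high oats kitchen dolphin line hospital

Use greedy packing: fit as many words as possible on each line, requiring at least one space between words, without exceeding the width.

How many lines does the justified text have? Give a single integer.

Line 1: ['bedroom', 'to', 'I', 'rice'] (min_width=17, slack=2)
Line 2: ['tree', 'ocean', 'calendar'] (min_width=19, slack=0)
Line 3: ['of', 'be', 'high', 'oats'] (min_width=15, slack=4)
Line 4: ['kitchen', 'dolphin'] (min_width=15, slack=4)
Line 5: ['line', 'hospital'] (min_width=13, slack=6)
Total lines: 5

Answer: 5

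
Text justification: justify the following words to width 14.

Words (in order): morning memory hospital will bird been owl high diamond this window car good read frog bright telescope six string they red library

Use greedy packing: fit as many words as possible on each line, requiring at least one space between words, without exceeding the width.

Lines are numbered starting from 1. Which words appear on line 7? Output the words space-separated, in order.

Line 1: ['morning', 'memory'] (min_width=14, slack=0)
Line 2: ['hospital', 'will'] (min_width=13, slack=1)
Line 3: ['bird', 'been', 'owl'] (min_width=13, slack=1)
Line 4: ['high', 'diamond'] (min_width=12, slack=2)
Line 5: ['this', 'window'] (min_width=11, slack=3)
Line 6: ['car', 'good', 'read'] (min_width=13, slack=1)
Line 7: ['frog', 'bright'] (min_width=11, slack=3)
Line 8: ['telescope', 'six'] (min_width=13, slack=1)
Line 9: ['string', 'they'] (min_width=11, slack=3)
Line 10: ['red', 'library'] (min_width=11, slack=3)

Answer: frog bright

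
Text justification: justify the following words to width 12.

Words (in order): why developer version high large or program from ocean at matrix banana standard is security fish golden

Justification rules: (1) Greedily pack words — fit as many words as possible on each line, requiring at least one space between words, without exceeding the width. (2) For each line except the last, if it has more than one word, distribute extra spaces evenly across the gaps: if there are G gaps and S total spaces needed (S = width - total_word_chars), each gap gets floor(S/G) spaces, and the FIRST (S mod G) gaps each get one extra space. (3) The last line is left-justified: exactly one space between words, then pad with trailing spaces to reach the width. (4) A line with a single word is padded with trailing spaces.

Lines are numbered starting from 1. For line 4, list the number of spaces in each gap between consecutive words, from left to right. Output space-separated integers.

Answer: 5

Derivation:
Line 1: ['why'] (min_width=3, slack=9)
Line 2: ['developer'] (min_width=9, slack=3)
Line 3: ['version', 'high'] (min_width=12, slack=0)
Line 4: ['large', 'or'] (min_width=8, slack=4)
Line 5: ['program', 'from'] (min_width=12, slack=0)
Line 6: ['ocean', 'at'] (min_width=8, slack=4)
Line 7: ['matrix'] (min_width=6, slack=6)
Line 8: ['banana'] (min_width=6, slack=6)
Line 9: ['standard', 'is'] (min_width=11, slack=1)
Line 10: ['security'] (min_width=8, slack=4)
Line 11: ['fish', 'golden'] (min_width=11, slack=1)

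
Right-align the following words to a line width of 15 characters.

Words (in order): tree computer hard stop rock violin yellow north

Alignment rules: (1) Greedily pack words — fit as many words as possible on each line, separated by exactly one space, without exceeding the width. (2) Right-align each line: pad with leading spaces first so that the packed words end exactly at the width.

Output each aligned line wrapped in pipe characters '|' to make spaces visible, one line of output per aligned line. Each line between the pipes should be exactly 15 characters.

Line 1: ['tree', 'computer'] (min_width=13, slack=2)
Line 2: ['hard', 'stop', 'rock'] (min_width=14, slack=1)
Line 3: ['violin', 'yellow'] (min_width=13, slack=2)
Line 4: ['north'] (min_width=5, slack=10)

Answer: |  tree computer|
| hard stop rock|
|  violin yellow|
|          north|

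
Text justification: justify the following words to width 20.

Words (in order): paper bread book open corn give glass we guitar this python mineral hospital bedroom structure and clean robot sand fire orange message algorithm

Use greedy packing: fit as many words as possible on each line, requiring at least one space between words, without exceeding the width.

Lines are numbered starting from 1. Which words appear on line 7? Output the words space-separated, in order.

Line 1: ['paper', 'bread', 'book'] (min_width=16, slack=4)
Line 2: ['open', 'corn', 'give', 'glass'] (min_width=20, slack=0)
Line 3: ['we', 'guitar', 'this'] (min_width=14, slack=6)
Line 4: ['python', 'mineral'] (min_width=14, slack=6)
Line 5: ['hospital', 'bedroom'] (min_width=16, slack=4)
Line 6: ['structure', 'and', 'clean'] (min_width=19, slack=1)
Line 7: ['robot', 'sand', 'fire'] (min_width=15, slack=5)
Line 8: ['orange', 'message'] (min_width=14, slack=6)
Line 9: ['algorithm'] (min_width=9, slack=11)

Answer: robot sand fire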